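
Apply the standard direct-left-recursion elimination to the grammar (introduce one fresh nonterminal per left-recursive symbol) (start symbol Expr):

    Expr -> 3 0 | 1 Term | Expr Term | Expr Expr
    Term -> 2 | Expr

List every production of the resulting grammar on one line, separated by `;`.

Expr is directly left-recursive.
For Expr: α = {Term, Expr}, β = {3 0, 1 Term}. Rewrite as Expr → β Expr1 and Expr1 → α Expr1 | ε.

Expr -> 3 0 Expr1 | 1 Term Expr1; Term -> 2 | Expr; Expr1 -> Term Expr1 | Expr Expr1 | ε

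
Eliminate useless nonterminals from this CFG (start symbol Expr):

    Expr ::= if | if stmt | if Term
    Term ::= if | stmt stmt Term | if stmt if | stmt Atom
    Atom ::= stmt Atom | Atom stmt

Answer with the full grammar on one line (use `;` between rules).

Expr ::= if | if stmt | if Term; Term ::= if | stmt stmt Term | if stmt if

Generating nonterminals: {Expr, Term}.
Reachable from Expr after that: {Expr, Term}.
Removed useless symbols: {Atom} and every production mentioning them.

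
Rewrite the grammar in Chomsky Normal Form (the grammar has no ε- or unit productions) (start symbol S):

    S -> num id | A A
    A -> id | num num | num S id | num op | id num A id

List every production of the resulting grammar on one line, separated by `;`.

S -> X1 X2 | A A; A -> id | X1 X1 | X1 Y1 | X1 X3 | X2 Y2; X1 -> num; X2 -> id; X3 -> op; Y1 -> S X2; Y2 -> X1 Y3; Y3 -> A X2

Introduce a nonterminal for each terminal appearing in a rule of length ≥ 2: X1 → num, X2 → id, X3 → op.
Binarize each right-hand side of length ≥ 3 by chaining fresh nonterminals (Y1, Y2, …): affected rules were A → X1 S X2; A → X2 X1 A X2.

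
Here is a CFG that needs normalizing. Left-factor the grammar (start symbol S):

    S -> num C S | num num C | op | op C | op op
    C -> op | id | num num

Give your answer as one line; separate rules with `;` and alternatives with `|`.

S -> op S' | num S''; C -> op | id | num num; S' -> ε | C | op; S'' -> C S | num C

S has alternatives sharing prefix 'op': factor to S → op S' with S' → ε | C | op.
S has alternatives sharing prefix 'num': factor to S → num S'' with S'' → C S | num C.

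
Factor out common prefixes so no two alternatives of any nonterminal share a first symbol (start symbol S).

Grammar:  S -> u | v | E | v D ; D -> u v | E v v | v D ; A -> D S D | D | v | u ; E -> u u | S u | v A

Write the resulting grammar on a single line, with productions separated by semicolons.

S -> u | E | v S'; D -> u v | E v v | v D; A -> v | u | D A'; E -> u u | S u | v A; S' -> ε | D; A' -> S D | ε

S has alternatives sharing prefix 'v': factor to S → v S' with S' → ε | D.
A has alternatives sharing prefix 'D': factor to A → D A' with A' → S D | ε.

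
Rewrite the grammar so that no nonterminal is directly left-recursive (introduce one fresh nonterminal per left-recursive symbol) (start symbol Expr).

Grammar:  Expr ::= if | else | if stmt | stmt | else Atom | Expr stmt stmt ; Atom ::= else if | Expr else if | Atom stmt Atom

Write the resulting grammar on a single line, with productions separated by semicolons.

Expr ::= if Expr1 | else Expr1 | if stmt Expr1 | stmt Expr1 | else Atom Expr1; Atom ::= else if Atom1 | Expr else if Atom1; Expr1 ::= stmt stmt Expr1 | ε; Atom1 ::= stmt Atom Atom1 | ε

Expr, Atom are directly left-recursive.
For Expr: α = {stmt stmt}, β = {if, else, if stmt, stmt, else Atom}. Rewrite as Expr → β Expr1 and Expr1 → α Expr1 | ε.
For Atom: α = {stmt Atom}, β = {else if, Expr else if}. Rewrite as Atom → β Atom1 and Atom1 → α Atom1 | ε.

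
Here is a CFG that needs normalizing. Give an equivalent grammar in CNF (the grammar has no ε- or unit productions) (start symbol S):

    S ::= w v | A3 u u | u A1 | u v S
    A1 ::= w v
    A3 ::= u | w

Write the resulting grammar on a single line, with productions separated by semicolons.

Introduce a nonterminal for each terminal appearing in a rule of length ≥ 2: X1 → w, X2 → v, X3 → u.
Binarize each right-hand side of length ≥ 3 by chaining fresh nonterminals (Y1, Y2, …): affected rules were S → A3 X3 X3; S → X3 X2 S.

S ::= X1 X2 | A3 Y1 | X3 A1 | X3 Y2; A1 ::= X1 X2; A3 ::= u | w; X1 ::= w; X2 ::= v; X3 ::= u; Y1 ::= X3 X3; Y2 ::= X2 S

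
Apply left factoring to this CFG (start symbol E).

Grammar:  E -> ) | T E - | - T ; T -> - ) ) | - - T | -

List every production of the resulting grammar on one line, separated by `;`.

T has alternatives sharing prefix '-': factor to T → - T' with T' → ) ) | - T | ε.

E -> ) | T E - | - T; T -> - T'; T' -> ) ) | - T | ε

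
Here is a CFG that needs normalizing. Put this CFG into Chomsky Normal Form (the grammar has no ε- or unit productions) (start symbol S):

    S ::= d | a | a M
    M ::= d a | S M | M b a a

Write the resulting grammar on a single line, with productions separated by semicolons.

Introduce a nonterminal for each terminal appearing in a rule of length ≥ 2: X1 → a, X2 → d, X3 → b.
Binarize each right-hand side of length ≥ 3 by chaining fresh nonterminals (Y1, Y2, …): affected rules were M → M X3 X1 X1.

S ::= d | a | X1 M; M ::= X2 X1 | S M | M Y1; X1 ::= a; X2 ::= d; X3 ::= b; Y1 ::= X3 Y2; Y2 ::= X1 X1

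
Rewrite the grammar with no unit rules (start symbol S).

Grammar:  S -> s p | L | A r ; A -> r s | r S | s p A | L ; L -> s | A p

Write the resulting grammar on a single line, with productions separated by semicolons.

Unit pairs: A ⇒* {L}; S ⇒* {L}.
For every A with A ⇒* B via unit rules, add B's non-unit alternatives to A; then delete every rule of the form X → Y.

S -> s | A p | s p | A r; A -> s | A p | r s | r S | s p A; L -> s | A p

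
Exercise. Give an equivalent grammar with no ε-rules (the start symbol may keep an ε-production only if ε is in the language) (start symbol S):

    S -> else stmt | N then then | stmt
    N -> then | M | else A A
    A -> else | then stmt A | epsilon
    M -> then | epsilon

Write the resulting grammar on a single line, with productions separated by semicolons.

S -> else stmt | N then then | then then | stmt; N -> then | M | else A A | else A | else; A -> else | then stmt A | then stmt; M -> then

Nullable set = {A, M, N}.
ε ∉ L(G), so no ε-production is kept.
Add the nullable-subset variants: S → N then then gives N then then | then then. N → else A A gives else A A | else A | else. A → then stmt A gives then stmt A | then stmt.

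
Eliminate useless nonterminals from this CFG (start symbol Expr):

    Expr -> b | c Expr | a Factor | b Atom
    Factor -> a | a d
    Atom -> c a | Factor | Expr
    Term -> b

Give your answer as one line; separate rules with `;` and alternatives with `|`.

Generating nonterminals: {Atom, Expr, Factor, Term}.
Reachable from Expr after that: {Atom, Expr, Factor}.
Removed useless symbols: {Term} and every production mentioning them.

Expr -> b | c Expr | a Factor | b Atom; Factor -> a | a d; Atom -> c a | Factor | Expr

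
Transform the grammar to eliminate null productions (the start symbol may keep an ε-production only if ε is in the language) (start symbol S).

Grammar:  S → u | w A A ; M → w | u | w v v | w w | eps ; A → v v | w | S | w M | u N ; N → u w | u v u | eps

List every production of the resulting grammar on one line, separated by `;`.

S → u | w A A; M → w | u | w v v | w w; A → v v | w | S | w M | u N | u; N → u w | u v u

Nullable set = {M, N}.
ε ∉ L(G), so no ε-production is kept.
For each production, add variants omitting each subset of nullable occurrences: A → u N gives u N | u.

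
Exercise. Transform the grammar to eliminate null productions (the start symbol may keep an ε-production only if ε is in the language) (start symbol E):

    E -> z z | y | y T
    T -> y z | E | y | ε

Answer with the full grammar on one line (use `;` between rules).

E -> z z | y | y T; T -> y z | E | y

Nullable nonterminals: {T}.
ε ∉ L(G), so no ε-production is kept.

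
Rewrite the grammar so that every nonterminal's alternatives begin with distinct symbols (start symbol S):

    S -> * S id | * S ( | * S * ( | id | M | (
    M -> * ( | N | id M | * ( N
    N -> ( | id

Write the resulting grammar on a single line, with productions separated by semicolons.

S -> id | M | ( | * S S'; M -> N | id M | * ( M'; N -> ( | id; S' -> id | ( | * (; M' -> ε | N

S has alternatives sharing prefix '* S': factor to S → * S S' with S' → id | ( | * (.
M has alternatives sharing prefix '* (': factor to M → * ( M' with M' → ε | N.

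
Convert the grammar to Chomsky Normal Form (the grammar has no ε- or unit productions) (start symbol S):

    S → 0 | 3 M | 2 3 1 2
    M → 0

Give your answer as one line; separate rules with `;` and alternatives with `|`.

Introduce a nonterminal for each terminal appearing in a rule of length ≥ 2: X1 → 3, X2 → 2, X3 → 1.
Binarize each right-hand side of length ≥ 3 by chaining fresh nonterminals (Y1, Y2, …): affected rules were S → X2 X1 X3 X2.

S → 0 | X1 M | X2 Y1; M → 0; X1 → 3; X2 → 2; X3 → 1; Y1 → X1 Y2; Y2 → X3 X2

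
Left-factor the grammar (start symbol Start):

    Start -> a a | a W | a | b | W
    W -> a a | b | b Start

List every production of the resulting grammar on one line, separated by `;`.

Start -> b | W | a Start1; W -> a a | b W1; Start1 -> a | W | ε; W1 -> ε | Start

Start has alternatives sharing prefix 'a': factor to Start → a Start1 with Start1 → a | W | ε.
W has alternatives sharing prefix 'b': factor to W → b W1 with W1 → ε | Start.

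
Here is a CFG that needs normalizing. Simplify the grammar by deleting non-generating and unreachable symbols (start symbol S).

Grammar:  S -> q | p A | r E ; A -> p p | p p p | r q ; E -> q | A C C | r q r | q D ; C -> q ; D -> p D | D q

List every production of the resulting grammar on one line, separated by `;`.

S -> q | p A | r E; A -> p p | p p p | r q; E -> q | A C C | r q r; C -> q

Generating nonterminals: {A, C, E, S}.
Reachable from S after that: {A, C, E, S}.
Removed useless symbols: {D} and every production mentioning them.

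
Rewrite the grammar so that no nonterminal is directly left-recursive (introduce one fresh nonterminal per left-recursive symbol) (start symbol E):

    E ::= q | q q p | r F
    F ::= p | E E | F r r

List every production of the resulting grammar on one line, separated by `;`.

E ::= q | q q p | r F; F ::= p F' | E E F'; F' ::= r r F' | eps

F is directly left-recursive.
For F: α = {r r}, β = {p, E E}. Rewrite as F → β F' and F' → α F' | ε.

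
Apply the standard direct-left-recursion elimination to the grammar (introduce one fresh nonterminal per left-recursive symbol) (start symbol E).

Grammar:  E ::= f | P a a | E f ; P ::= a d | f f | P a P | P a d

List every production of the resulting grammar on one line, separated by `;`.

E, P are directly left-recursive.
For E: α = {f}, β = {f, P a a}. Rewrite as E → β E' and E' → α E' | ε.
For P: α = {a P, a d}, β = {a d, f f}. Rewrite as P → β P' and P' → α P' | ε.

E ::= f E' | P a a E'; P ::= a d P' | f f P'; E' ::= f E' | ε; P' ::= a P P' | a d P' | ε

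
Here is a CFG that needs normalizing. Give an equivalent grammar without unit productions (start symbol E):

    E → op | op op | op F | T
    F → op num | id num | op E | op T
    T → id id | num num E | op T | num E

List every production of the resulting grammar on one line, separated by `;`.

Unit pairs: E ⇒* {T}.
For each unit pair (A, B), copy every non-unit production of B to A, then drop all unit productions.

E → op | op op | op F | id id | num num E | op T | num E; F → op num | id num | op E | op T; T → id id | num num E | op T | num E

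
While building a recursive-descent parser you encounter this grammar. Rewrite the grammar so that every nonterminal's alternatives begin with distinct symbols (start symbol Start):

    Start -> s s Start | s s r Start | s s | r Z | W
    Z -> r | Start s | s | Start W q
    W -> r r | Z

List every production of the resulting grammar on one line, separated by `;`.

Start -> r Z | W | s s Start1; Z -> r | s | Start Z1; W -> r r | Z; Start1 -> Start | r Start | ε; Z1 -> s | W q

Start has alternatives sharing prefix 's s': factor to Start → s s Start1 with Start1 → Start | r Start | ε.
Z has alternatives sharing prefix 'Start': factor to Z → Start Z1 with Z1 → s | W q.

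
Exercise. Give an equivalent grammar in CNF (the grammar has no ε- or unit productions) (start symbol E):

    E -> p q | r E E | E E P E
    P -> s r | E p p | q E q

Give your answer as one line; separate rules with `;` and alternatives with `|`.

Introduce a nonterminal for each terminal appearing in a rule of length ≥ 2: X1 → p, X2 → q, X3 → r, X4 → s.
Binarize each right-hand side of length ≥ 3 by chaining fresh nonterminals (Y1, Y2, …): affected rules were E → X3 E E; E → E E P E; P → E X1 X1; P → X2 E X2.

E -> X1 X2 | X3 Y1 | E Y2; P -> X4 X3 | E Y4 | X2 Y5; X1 -> p; X2 -> q; X3 -> r; X4 -> s; Y1 -> E E; Y2 -> E Y3; Y3 -> P E; Y4 -> X1 X1; Y5 -> E X2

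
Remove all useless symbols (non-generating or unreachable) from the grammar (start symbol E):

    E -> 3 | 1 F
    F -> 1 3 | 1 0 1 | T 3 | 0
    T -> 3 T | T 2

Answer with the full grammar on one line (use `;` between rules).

E -> 3 | 1 F; F -> 1 3 | 1 0 1 | 0

Generating nonterminals: {E, F}.
Reachable from E after that: {E, F}.
Removed useless symbols: {T} and every production mentioning them.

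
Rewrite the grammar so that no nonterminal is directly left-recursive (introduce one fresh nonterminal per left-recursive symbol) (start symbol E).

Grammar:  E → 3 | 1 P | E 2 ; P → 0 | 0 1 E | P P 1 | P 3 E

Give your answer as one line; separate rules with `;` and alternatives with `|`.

Directly left-recursive nonterminals: E, P.
For E: α = {2}, β = {3, 1 P}. Rewrite as E → β E' and E' → α E' | ε.
For P: α = {P 1, 3 E}, β = {0, 0 1 E}. Rewrite as P → β P' and P' → α P' | ε.

E → 3 E' | 1 P E'; P → 0 P' | 0 1 E P'; E' → 2 E' | ε; P' → P 1 P' | 3 E P' | ε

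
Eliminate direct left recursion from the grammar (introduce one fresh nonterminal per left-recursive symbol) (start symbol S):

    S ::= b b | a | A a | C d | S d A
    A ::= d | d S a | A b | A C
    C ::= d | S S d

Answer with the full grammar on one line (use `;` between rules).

S ::= b b S' | a S' | A a S' | C d S'; A ::= d A' | d S a A'; C ::= d | S S d; S' ::= d A S' | epsilon; A' ::= b A' | C A' | epsilon

Directly left-recursive nonterminals: S, A.
For S: α = {d A}, β = {b b, a, A a, C d}. Rewrite as S → β S' and S' → α S' | ε.
For A: α = {b, C}, β = {d, d S a}. Rewrite as A → β A' and A' → α A' | ε.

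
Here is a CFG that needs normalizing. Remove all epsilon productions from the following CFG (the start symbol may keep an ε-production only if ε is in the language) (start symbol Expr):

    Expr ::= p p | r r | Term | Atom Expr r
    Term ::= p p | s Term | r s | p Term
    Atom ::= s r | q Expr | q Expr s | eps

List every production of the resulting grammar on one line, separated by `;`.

Nullable set = {Atom}.
ε ∉ L(G), so no ε-production is kept.
Add the nullable-subset variants: Expr → Atom Expr r gives Atom Expr r | Expr r.

Expr ::= p p | r r | Term | Atom Expr r | Expr r; Term ::= p p | s Term | r s | p Term; Atom ::= s r | q Expr | q Expr s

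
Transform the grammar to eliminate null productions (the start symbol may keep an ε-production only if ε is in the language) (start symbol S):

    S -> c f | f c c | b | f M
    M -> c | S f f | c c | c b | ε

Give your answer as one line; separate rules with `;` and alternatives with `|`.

Nullable set = {M}.
ε ∉ L(G), so no ε-production is kept.
Expand every rule over subsets of its nullable positions: S → f M gives f M | f.

S -> c f | f c c | b | f M | f; M -> c | S f f | c c | c b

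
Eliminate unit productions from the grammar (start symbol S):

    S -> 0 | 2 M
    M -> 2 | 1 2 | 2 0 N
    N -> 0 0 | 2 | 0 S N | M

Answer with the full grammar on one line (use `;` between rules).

S -> 0 | 2 M; M -> 2 | 1 2 | 2 0 N; N -> 0 0 | 2 | 0 S N | 1 2 | 2 0 N

Unit pairs: N ⇒* {M}.
Replace each nonterminal's rules with the union of the non-unit rules of every nonterminal it unit-derives.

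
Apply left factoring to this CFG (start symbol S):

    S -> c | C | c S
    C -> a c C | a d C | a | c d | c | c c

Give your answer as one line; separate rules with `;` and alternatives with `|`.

S has alternatives sharing prefix 'c': factor to S → c S' with S' → ε | S.
C has alternatives sharing prefix 'a': factor to C → a C' with C' → c C | d C | ε.
C has alternatives sharing prefix 'c': factor to C → c C'' with C'' → d | ε | c.

S -> C | c S'; C -> a C' | c C''; S' -> epsilon | S; C' -> c C | d C | epsilon; C'' -> d | epsilon | c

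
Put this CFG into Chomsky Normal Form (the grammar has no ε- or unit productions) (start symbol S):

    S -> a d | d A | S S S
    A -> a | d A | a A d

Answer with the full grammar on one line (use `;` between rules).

Introduce a nonterminal for each terminal appearing in a rule of length ≥ 2: X1 → a, X2 → d.
Binarize each right-hand side of length ≥ 3 by chaining fresh nonterminals (Y1, Y2, …): affected rules were S → S S S; A → X1 A X2.

S -> X1 X2 | X2 A | S Y1; A -> a | X2 A | X1 Y2; X1 -> a; X2 -> d; Y1 -> S S; Y2 -> A X2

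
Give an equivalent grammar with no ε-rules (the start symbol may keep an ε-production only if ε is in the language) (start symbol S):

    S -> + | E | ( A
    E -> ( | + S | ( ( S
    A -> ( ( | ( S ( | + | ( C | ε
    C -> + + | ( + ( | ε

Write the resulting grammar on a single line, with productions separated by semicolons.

The nullable symbols are {A, C}.
ε ∉ L(G), so no ε-production is kept.
For each production, add variants omitting each subset of nullable occurrences: S → ( A gives ( A | (. A → ( C gives ( C | (.

S -> + | E | ( A | (; E -> ( | + S | ( ( S; A -> ( ( | ( S ( | + | ( C | (; C -> + + | ( + (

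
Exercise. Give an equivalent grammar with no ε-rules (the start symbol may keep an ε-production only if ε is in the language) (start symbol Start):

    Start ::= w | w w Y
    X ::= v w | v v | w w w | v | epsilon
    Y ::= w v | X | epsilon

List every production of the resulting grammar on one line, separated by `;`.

Nullable set = {X, Y}.
ε ∉ L(G), so no ε-production is kept.
For each production, add variants omitting each subset of nullable occurrences: Start → w w Y gives w w Y | w w.

Start ::= w | w w Y | w w; X ::= v w | v v | w w w | v; Y ::= w v | X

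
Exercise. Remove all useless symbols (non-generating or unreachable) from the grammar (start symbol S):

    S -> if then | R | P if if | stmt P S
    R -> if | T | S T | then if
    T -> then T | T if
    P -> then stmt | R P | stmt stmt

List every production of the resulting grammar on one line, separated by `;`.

S -> if then | R | P if if | stmt P S; R -> if | then if; P -> then stmt | R P | stmt stmt

Generating nonterminals: {P, R, S}.
Reachable from S after that: {P, R, S}.
Removed useless symbols: {T} and every production mentioning them.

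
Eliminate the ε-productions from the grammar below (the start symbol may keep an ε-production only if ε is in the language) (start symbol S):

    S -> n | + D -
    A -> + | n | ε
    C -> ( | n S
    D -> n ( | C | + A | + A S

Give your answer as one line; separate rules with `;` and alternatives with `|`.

Nullable set = {A}.
ε ∉ L(G), so no ε-production is kept.
Add the nullable-subset variants: D → + A gives + A | +. D → + A S gives + A S | + S.

S -> n | + D -; A -> + | n; C -> ( | n S; D -> n ( | C | + A | + | + A S | + S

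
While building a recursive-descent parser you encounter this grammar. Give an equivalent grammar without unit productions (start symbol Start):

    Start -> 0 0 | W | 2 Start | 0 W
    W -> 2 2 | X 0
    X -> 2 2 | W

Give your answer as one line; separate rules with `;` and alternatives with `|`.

Unit pairs: Start ⇒* {W}; X ⇒* {W}.
For each unit pair (A, B), copy every non-unit production of B to A, then drop all unit productions.

Start -> 0 0 | 2 Start | 0 W | 2 2 | X 0; W -> 2 2 | X 0; X -> 2 2 | X 0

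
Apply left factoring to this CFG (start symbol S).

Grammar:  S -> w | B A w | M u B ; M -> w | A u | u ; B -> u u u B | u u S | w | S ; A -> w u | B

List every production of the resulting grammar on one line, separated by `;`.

B has alternatives sharing prefix 'u u': factor to B → u u B' with B' → u B | S.

S -> w | B A w | M u B; M -> w | A u | u; B -> w | S | u u B'; A -> w u | B; B' -> u B | S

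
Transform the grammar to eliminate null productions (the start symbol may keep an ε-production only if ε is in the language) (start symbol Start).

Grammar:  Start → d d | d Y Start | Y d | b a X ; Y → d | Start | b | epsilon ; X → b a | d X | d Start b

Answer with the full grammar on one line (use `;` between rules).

Nullable nonterminals: {Y}.
ε ∉ L(G), so no ε-production is kept.
Expand every rule over subsets of its nullable positions: Start → d Y Start gives d Y Start | d Start. Start → Y d gives Y d | d.

Start → d d | d Y Start | d Start | Y d | d | b a X; Y → d | Start | b; X → b a | d X | d Start b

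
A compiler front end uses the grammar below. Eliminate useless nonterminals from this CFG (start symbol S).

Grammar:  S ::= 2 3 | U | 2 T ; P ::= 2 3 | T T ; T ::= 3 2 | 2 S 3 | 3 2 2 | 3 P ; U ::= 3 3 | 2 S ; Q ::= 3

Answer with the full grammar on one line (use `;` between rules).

Generating nonterminals: {P, Q, S, T, U}.
Reachable from S after that: {P, S, T, U}.
Removed useless symbols: {Q} and every production mentioning them.

S ::= 2 3 | U | 2 T; P ::= 2 3 | T T; T ::= 3 2 | 2 S 3 | 3 2 2 | 3 P; U ::= 3 3 | 2 S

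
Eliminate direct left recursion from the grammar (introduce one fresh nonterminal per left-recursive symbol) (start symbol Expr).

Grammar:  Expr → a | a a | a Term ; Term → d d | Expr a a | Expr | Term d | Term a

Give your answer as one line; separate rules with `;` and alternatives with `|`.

Left recursion appears on Term.
For Term: α = {d, a}, β = {d d, Expr a a, Expr}. Rewrite as Term → β Term1 and Term1 → α Term1 | ε.

Expr → a | a a | a Term; Term → d d Term1 | Expr a a Term1 | Expr Term1; Term1 → d Term1 | a Term1 | eps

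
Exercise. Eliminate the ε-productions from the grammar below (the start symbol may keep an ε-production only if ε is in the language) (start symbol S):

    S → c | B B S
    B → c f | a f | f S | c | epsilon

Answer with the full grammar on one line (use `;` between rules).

S → c | B B S | B S; B → c f | a f | f S | c

The nullable symbols are {B}.
ε ∉ L(G), so no ε-production is kept.
For each production, add variants omitting each subset of nullable occurrences: S → B B S gives B B S | B S.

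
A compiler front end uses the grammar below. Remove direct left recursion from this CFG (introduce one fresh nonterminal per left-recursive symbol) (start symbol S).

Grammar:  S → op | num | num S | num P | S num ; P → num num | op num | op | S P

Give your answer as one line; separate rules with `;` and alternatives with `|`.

Directly left-recursive nonterminal: S.
For S: α = {num}, β = {op, num, num S, num P}. Rewrite as S → β S' and S' → α S' | ε.

S → op S' | num S' | num S S' | num P S'; P → num num | op num | op | S P; S' → num S' | epsilon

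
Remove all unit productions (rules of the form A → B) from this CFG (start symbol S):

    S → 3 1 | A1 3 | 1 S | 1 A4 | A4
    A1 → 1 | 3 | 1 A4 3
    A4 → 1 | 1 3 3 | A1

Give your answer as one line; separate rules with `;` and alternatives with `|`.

S → 1 | 1 3 3 | 3 | 1 A4 3 | 3 1 | A1 3 | 1 S | 1 A4; A1 → 1 | 3 | 1 A4 3; A4 → 1 | 1 3 3 | 3 | 1 A4 3

Unit pairs: A4 ⇒* {A1}; S ⇒* {A1, A4}.
Replace each nonterminal's rules with the union of the non-unit rules of every nonterminal it unit-derives.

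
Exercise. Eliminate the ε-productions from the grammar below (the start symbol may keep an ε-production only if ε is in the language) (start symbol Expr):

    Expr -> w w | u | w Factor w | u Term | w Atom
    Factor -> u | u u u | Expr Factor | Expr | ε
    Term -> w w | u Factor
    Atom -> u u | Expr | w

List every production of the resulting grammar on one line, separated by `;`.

Expr -> w w | u | w Factor w | u Term | w Atom; Factor -> u | u u u | Expr Factor | Expr; Term -> w w | u Factor | u; Atom -> u u | Expr | w

Nullable set = {Factor}.
ε ∉ L(G), so no ε-production is kept.
Add the nullable-subset variants: Factor → Expr Factor gives Expr Factor | Expr. Term → u Factor gives u Factor | u.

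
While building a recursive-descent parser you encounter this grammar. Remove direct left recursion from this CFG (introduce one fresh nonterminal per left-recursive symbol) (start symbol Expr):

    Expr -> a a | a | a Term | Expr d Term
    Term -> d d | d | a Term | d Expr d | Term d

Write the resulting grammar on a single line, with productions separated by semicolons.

Expr, Term are directly left-recursive.
For Expr: α = {d Term}, β = {a a, a, a Term}. Rewrite as Expr → β Expr1 and Expr1 → α Expr1 | ε.
For Term: α = {d}, β = {d d, d, a Term, d Expr d}. Rewrite as Term → β Term1 and Term1 → α Term1 | ε.

Expr -> a a Expr1 | a Expr1 | a Term Expr1; Term -> d d Term1 | d Term1 | a Term Term1 | d Expr d Term1; Expr1 -> d Term Expr1 | ε; Term1 -> d Term1 | ε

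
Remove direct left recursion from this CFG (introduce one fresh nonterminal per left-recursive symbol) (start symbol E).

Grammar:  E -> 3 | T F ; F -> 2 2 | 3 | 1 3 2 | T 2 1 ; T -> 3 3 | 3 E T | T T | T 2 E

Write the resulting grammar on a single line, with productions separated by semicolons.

T is directly left-recursive.
For T: α = {T, 2 E}, β = {3 3, 3 E T}. Rewrite as T → β T' and T' → α T' | ε.

E -> 3 | T F; F -> 2 2 | 3 | 1 3 2 | T 2 1; T -> 3 3 T' | 3 E T T'; T' -> T T' | 2 E T' | epsilon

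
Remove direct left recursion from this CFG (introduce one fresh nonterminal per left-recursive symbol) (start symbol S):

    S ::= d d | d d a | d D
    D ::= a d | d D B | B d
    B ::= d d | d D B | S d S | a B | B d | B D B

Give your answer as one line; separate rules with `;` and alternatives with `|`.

Directly left-recursive nonterminal: B.
For B: α = {d, D B}, β = {d d, d D B, S d S, a B}. Rewrite as B → β B' and B' → α B' | ε.

S ::= d d | d d a | d D; D ::= a d | d D B | B d; B ::= d d B' | d D B B' | S d S B' | a B B'; B' ::= d B' | D B B' | ε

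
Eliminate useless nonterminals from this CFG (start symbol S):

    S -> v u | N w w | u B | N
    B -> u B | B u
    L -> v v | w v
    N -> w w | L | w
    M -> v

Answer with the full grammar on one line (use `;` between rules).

Generating nonterminals: {L, M, N, S}.
Reachable from S after that: {L, N, S}.
Removed useless symbols: {B, M} and every production mentioning them.

S -> v u | N w w | N; L -> v v | w v; N -> w w | L | w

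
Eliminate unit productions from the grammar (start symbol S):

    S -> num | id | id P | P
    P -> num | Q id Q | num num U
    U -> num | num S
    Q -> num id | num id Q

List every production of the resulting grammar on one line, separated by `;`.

Unit pairs: S ⇒* {P}.
For every A with A ⇒* B via unit rules, add B's non-unit alternatives to A; then delete every rule of the form X → Y.

S -> num | id | id P | Q id Q | num num U; P -> num | Q id Q | num num U; U -> num | num S; Q -> num id | num id Q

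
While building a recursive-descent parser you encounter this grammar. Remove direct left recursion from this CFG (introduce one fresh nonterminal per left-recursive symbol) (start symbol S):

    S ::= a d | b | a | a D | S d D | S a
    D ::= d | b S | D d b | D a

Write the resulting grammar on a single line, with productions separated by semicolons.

S ::= a d S' | b S' | a S' | a D S'; D ::= d D' | b S D'; S' ::= d D S' | a S' | eps; D' ::= d b D' | a D' | eps

Left recursion appears on S, D.
For S: α = {d D, a}, β = {a d, b, a, a D}. Rewrite as S → β S' and S' → α S' | ε.
For D: α = {d b, a}, β = {d, b S}. Rewrite as D → β D' and D' → α D' | ε.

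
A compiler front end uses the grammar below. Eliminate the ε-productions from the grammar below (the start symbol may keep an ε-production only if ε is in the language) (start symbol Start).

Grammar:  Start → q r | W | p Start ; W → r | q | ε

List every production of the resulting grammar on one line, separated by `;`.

Start → q r | W | p Start | p | ε; W → r | q

Nullable set = {Start, W}.
ε ∈ L(G) since Start is nullable, so keep Start → ε.
Expand every rule over subsets of its nullable positions: Start → p Start gives p Start | p.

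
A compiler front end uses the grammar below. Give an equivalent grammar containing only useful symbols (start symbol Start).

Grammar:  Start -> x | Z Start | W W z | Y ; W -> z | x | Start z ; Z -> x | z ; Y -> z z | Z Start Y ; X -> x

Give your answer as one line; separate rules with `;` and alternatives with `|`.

Generating nonterminals: {Start, W, X, Y, Z}.
Reachable from Start after that: {Start, W, Y, Z}.
Removed useless symbols: {X} and every production mentioning them.

Start -> x | Z Start | W W z | Y; W -> z | x | Start z; Z -> x | z; Y -> z z | Z Start Y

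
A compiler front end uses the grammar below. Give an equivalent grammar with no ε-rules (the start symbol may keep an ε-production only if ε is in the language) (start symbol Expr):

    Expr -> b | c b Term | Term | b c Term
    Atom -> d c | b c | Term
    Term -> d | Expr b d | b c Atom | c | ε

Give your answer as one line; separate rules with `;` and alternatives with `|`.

The nullable symbols are {Atom, Expr, Term}.
ε ∈ L(G) since Expr is nullable, so keep Expr → ε.
For each production, add variants omitting each subset of nullable occurrences: Expr → c b Term gives c b Term | c b. Expr → b c Term gives b c Term | b c. Term → Expr b d gives Expr b d | b d. Term → b c Atom gives b c Atom | b c.

Expr -> b | c b Term | c b | Term | b c Term | b c | ε; Atom -> d c | b c | Term; Term -> d | Expr b d | b d | b c Atom | b c | c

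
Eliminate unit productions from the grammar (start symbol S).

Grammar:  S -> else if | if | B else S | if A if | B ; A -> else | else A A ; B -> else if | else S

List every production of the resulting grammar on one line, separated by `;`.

S -> else if | else S | if | B else S | if A if; A -> else | else A A; B -> else if | else S

Unit pairs: S ⇒* {B}.
For each unit pair (A, B), copy every non-unit production of B to A, then drop all unit productions.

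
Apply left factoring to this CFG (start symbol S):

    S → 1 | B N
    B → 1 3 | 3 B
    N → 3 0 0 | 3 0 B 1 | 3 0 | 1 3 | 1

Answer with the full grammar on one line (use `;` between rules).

N has alternatives sharing prefix '3 0': factor to N → 3 0 N' with N' → 0 | B 1 | ε.
N has alternatives sharing prefix '1': factor to N → 1 N'' with N'' → 3 | ε.

S → 1 | B N; B → 1 3 | 3 B; N → 3 0 N' | 1 N''; N' → 0 | B 1 | ε; N'' → 3 | ε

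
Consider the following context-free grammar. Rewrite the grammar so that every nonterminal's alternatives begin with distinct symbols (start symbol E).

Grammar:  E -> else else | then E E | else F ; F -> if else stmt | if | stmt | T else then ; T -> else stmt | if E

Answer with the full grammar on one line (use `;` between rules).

E -> then E E | else E'; F -> stmt | T else then | if F'; T -> else stmt | if E; E' -> else | F; F' -> else stmt | ε

E has alternatives sharing prefix 'else': factor to E → else E' with E' → else | F.
F has alternatives sharing prefix 'if': factor to F → if F' with F' → else stmt | ε.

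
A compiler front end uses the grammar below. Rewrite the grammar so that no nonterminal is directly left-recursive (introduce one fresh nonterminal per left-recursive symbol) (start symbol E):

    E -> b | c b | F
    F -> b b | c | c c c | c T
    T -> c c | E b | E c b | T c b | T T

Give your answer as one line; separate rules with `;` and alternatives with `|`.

Directly left-recursive nonterminal: T.
For T: α = {c b, T}, β = {c c, E b, E c b}. Rewrite as T → β T' and T' → α T' | ε.

E -> b | c b | F; F -> b b | c | c c c | c T; T -> c c T' | E b T' | E c b T'; T' -> c b T' | T T' | ε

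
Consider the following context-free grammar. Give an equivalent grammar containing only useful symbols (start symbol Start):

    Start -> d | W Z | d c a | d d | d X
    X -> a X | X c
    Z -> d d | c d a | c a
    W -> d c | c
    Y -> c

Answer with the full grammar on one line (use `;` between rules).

Generating nonterminals: {Start, W, Y, Z}.
Reachable from Start after that: {Start, W, Z}.
Removed useless symbols: {X, Y} and every production mentioning them.

Start -> d | W Z | d c a | d d; Z -> d d | c d a | c a; W -> d c | c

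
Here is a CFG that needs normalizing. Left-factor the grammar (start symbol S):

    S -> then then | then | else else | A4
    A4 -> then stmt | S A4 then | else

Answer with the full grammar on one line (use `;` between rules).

S has alternatives sharing prefix 'then': factor to S → then S' with S' → then | ε.

S -> else else | A4 | then S'; A4 -> then stmt | S A4 then | else; S' -> then | ε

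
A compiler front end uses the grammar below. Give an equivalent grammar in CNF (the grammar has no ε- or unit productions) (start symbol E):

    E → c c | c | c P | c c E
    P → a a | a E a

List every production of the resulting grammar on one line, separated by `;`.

E → X1 X1 | c | X1 P | X1 Y1; P → X2 X2 | X2 Y2; X1 → c; X2 → a; Y1 → X1 E; Y2 → E X2

Introduce a nonterminal for each terminal appearing in a rule of length ≥ 2: X1 → c, X2 → a.
Binarize each right-hand side of length ≥ 3 by chaining fresh nonterminals (Y1, Y2, …): affected rules were E → X1 X1 E; P → X2 E X2.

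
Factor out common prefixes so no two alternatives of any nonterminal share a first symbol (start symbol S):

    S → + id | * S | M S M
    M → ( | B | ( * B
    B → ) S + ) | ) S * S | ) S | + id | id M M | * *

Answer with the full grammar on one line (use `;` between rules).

M has alternatives sharing prefix '(': factor to M → ( M' with M' → ε | * B.
B has alternatives sharing prefix ') S': factor to B → ) S B' with B' → + ) | * S | ε.

S → + id | * S | M S M; M → B | ( M'; B → + id | id M M | * * | ) S B'; M' → ε | * B; B' → + ) | * S | ε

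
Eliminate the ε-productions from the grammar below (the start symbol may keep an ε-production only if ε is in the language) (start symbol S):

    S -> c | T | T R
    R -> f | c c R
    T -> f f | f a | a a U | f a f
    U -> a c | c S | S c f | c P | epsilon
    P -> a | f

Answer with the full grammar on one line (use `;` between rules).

Nullable nonterminals: {U}.
ε ∉ L(G), so no ε-production is kept.
For each production, add variants omitting each subset of nullable occurrences: T → a a U gives a a U | a a.

S -> c | T | T R; R -> f | c c R; T -> f f | f a | a a U | a a | f a f; U -> a c | c S | S c f | c P; P -> a | f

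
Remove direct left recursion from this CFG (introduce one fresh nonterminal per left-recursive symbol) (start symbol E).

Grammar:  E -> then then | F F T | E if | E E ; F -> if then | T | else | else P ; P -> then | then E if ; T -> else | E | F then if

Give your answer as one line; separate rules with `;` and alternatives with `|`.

Directly left-recursive nonterminal: E.
For E: α = {if, E}, β = {then then, F F T}. Rewrite as E → β E' and E' → α E' | ε.

E -> then then E' | F F T E'; F -> if then | T | else | else P; P -> then | then E if; T -> else | E | F then if; E' -> if E' | E E' | ε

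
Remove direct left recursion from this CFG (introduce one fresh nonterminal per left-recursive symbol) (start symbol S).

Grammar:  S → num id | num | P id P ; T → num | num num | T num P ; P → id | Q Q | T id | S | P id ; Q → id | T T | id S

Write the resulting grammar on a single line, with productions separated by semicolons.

S → num id | num | P id P; T → num T' | num num T'; P → id P' | Q Q P' | T id P' | S P'; Q → id | T T | id S; T' → num P T' | epsilon; P' → id P' | epsilon

Left recursion appears on T, P.
For T: α = {num P}, β = {num, num num}. Rewrite as T → β T' and T' → α T' | ε.
For P: α = {id}, β = {id, Q Q, T id, S}. Rewrite as P → β P' and P' → α P' | ε.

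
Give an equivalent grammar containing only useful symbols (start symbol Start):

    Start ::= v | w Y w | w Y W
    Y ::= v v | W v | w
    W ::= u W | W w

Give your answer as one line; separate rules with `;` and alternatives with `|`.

Start ::= v | w Y w; Y ::= v v | w

Generating nonterminals: {Start, Y}.
Reachable from Start after that: {Start, Y}.
Removed useless symbols: {W} and every production mentioning them.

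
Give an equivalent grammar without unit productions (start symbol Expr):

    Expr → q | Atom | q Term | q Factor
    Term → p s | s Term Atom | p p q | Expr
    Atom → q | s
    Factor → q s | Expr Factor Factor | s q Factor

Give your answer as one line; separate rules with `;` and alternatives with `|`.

Expr → q | s | q Term | q Factor; Term → p s | s Term Atom | p p q | q | s | q Term | q Factor; Atom → q | s; Factor → q s | Expr Factor Factor | s q Factor

Unit pairs: Expr ⇒* {Atom}; Term ⇒* {Atom, Expr}.
For every A with A ⇒* B via unit rules, add B's non-unit alternatives to A; then delete every rule of the form X → Y.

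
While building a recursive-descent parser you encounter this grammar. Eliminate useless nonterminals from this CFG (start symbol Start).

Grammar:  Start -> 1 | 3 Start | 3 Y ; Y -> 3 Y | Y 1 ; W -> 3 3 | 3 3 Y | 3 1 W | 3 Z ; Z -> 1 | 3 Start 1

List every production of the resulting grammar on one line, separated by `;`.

Start -> 1 | 3 Start

Generating nonterminals: {Start, W, Z}.
Reachable from Start after that: {Start}.
Removed useless symbols: {W, Y, Z} and every production mentioning them.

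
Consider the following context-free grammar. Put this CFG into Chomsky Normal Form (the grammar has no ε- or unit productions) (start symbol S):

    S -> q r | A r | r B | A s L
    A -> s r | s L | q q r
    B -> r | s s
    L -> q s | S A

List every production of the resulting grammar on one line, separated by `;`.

Introduce a nonterminal for each terminal appearing in a rule of length ≥ 2: X1 → q, X2 → r, X3 → s.
Binarize each right-hand side of length ≥ 3 by chaining fresh nonterminals (Y1, Y2, …): affected rules were S → A X3 L; A → X1 X1 X2.

S -> X1 X2 | A X2 | X2 B | A Y1; A -> X3 X2 | X3 L | X1 Y2; B -> r | X3 X3; L -> X1 X3 | S A; X1 -> q; X2 -> r; X3 -> s; Y1 -> X3 L; Y2 -> X1 X2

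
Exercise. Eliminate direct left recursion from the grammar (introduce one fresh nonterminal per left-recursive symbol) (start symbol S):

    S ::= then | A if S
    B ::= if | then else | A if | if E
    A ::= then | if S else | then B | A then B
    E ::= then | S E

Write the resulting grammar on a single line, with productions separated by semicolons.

Directly left-recursive nonterminal: A.
For A: α = {then B}, β = {then, if S else, then B}. Rewrite as A → β A' and A' → α A' | ε.

S ::= then | A if S; B ::= if | then else | A if | if E; A ::= then A' | if S else A' | then B A'; E ::= then | S E; A' ::= then B A' | eps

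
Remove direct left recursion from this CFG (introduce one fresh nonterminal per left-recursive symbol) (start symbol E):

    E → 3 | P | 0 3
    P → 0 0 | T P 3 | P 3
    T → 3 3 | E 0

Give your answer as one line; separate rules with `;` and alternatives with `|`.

E → 3 | P | 0 3; P → 0 0 P' | T P 3 P'; T → 3 3 | E 0; P' → 3 P' | ε

Directly left-recursive nonterminal: P.
For P: α = {3}, β = {0 0, T P 3}. Rewrite as P → β P' and P' → α P' | ε.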